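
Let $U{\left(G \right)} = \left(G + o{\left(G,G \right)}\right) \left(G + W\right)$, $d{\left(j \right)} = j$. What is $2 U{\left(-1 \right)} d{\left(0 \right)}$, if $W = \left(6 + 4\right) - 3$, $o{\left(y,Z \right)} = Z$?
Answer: $0$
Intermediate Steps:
$W = 7$ ($W = 10 - 3 = 7$)
$U{\left(G \right)} = 2 G \left(7 + G\right)$ ($U{\left(G \right)} = \left(G + G\right) \left(G + 7\right) = 2 G \left(7 + G\right)$)
$2 U{\left(-1 \right)} d{\left(0 \right)} = 2 \cdot 2 \left(-1\right) \left(7 - 1\right) 0 = 2 \cdot 2 \left(-1\right) 6 \cdot 0 = 2 \left(-12\right) 0 = \left(-24\right) 0 = 0$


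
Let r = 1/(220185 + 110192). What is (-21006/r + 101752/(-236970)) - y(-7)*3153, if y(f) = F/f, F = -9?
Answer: -5755921111011467/829395 ≈ -6.9399e+9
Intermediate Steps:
y(f) = -9/f
r = 1/330377 ≈ 3.0268e-6
(-21006/r + 101752/(-236970)) - y(-7)*3153 = (-21006/1/330377 + 101752/(-236970)) - (-9/(-7))*3153 = (-21006*330377 + 101752*(-1/236970)) - (-9*(-⅐))*3153 = (-6939899262 - 50876/118485) - 9*3153/7 = -822273964108946/118485 - 1*28377/7 = -822273964108946/118485 - 28377/7 = -5755921111011467/829395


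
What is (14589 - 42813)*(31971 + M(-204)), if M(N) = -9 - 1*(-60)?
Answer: -903788928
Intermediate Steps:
M(N) = 51 (M(N) = -9 + 60 = 51)
(14589 - 42813)*(31971 + M(-204)) = (14589 - 42813)*(31971 + 51) = -28224*32022 = -903788928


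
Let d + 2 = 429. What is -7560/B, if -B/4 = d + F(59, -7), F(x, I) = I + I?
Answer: 270/59 ≈ 4.5763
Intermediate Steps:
d = 427 (d = -2 + 429 = 427)
F(x, I) = 2*I
B = -1652 (B = -4*(427 + 2*(-7)) = -4*(427 - 14) = -4*413 = -1652)
-7560/B = -7560/(-1652) = -7560*(-1/1652) = 270/59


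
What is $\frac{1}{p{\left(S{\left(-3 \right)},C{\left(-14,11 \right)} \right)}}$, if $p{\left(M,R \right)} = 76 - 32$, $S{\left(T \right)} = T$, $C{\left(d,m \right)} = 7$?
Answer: $\frac{1}{44} \approx 0.022727$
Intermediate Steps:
$p{\left(M,R \right)} = 44$ ($p{\left(M,R \right)} = 76 - 32 = 44$)
$\frac{1}{p{\left(S{\left(-3 \right)},C{\left(-14,11 \right)} \right)}} = \frac{1}{44}$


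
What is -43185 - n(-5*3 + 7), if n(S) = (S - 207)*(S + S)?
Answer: -46625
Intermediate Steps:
n(S) = 2*S*(-207 + S) (n(S) = (-207 + S)*(2*S) = 2*S*(-207 + S))
-43185 - n(-5*3 + 7) = -43185 - 2*(-5*3 + 7)*(-207 + (-5*3 + 7)) = -43185 - 2*(-15 + 7)*(-207 + (-15 + 7)) = -43185 - 2*(-8)*(-207 - 8) = -43185 - 2*(-8)*(-215) = -43185 - 1*3440 = -43185 - 3440 = -46625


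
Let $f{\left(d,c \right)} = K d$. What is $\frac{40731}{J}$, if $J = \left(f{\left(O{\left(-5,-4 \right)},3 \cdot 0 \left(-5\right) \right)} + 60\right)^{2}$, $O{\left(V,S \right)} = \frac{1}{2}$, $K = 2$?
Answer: $\frac{40731}{3721} \approx 10.946$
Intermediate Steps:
$O{\left(V,S \right)} = \frac{1}{2}$
$f{\left(d,c \right)} = 2 d$
$J = 3721$ ($J = \left(2 \cdot \frac{1}{2} + 60\right)^{2} = \left(1 + 60\right)^{2} = 61^{2} = 3721$)
$\frac{40731}{J} = \frac{40731}{3721}$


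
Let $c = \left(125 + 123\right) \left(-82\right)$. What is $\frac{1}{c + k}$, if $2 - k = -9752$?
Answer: $- \frac{1}{10582} \approx -9.45 \cdot 10^{-5}$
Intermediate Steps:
$k = 9754$ ($k = 2 - -9752 = 2 + 9752 = 9754$)
$c = -20336$ ($c = 248 \left(-82\right) = -20336$)
$\frac{1}{c + k} = \frac{1}{-20336 + 9754} = \frac{1}{-10582} = - \frac{1}{10582}$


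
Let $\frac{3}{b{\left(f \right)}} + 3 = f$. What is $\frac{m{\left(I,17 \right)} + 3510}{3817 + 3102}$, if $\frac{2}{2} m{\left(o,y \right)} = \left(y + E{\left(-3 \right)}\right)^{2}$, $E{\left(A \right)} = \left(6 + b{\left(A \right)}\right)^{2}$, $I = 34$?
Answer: $\frac{91881}{110704} \approx 0.82997$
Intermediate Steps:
$b{\left(f \right)} = \frac{3}{-3 + f}$
$E{\left(A \right)} = \left(6 + \frac{3}{-3 + A}\right)^{2}$
$m{\left(o,y \right)} = \left(\frac{121}{4} + y\right)^{2}$ ($m{\left(o,y \right)} = \left(y + \left(6 + \frac{3}{-3 - 3}\right)^{2}\right)^{2} = \left(y + \left(6 + \frac{3}{-6}\right)^{2}\right)^{2} = \left(y + \left(6 + 3 \left(- \frac{1}{6}\right)\right)^{2}\right)^{2} = \left(y + \left(6 - \frac{1}{2}\right)^{2}\right)^{2} = \left(y + \left(\frac{11}{2}\right)^{2}\right)^{2} = \left(y + \frac{121}{4}\right)^{2} = \left(\frac{121}{4} + y\right)^{2}$)
$\frac{m{\left(I,17 \right)} + 3510}{3817 + 3102} = \frac{\frac{\left(121 + 4 \cdot 17\right)^{2}}{16} + 3510}{3817 + 3102} = \frac{\frac{\left(121 + 68\right)^{2}}{16} + 3510}{6919} = \left(\frac{189^{2}}{16} + 3510\right) \frac{1}{6919} = \left(\frac{1}{16} \cdot 35721 + 3510\right) \frac{1}{6919} = \left(\frac{35721}{16} + 3510\right) \frac{1}{6919} = \frac{91881}{16} \cdot \frac{1}{6919} = \frac{91881}{110704}$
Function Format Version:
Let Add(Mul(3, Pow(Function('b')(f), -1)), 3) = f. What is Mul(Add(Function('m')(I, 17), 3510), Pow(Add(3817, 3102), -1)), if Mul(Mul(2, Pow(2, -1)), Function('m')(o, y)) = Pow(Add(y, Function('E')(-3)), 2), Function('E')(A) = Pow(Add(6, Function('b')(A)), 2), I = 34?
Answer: Rational(91881, 110704) ≈ 0.82997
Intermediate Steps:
Function('b')(f) = Mul(3, Pow(Add(-3, f), -1))
Function('E')(A) = Pow(Add(6, Mul(3, Pow(Add(-3, A), -1))), 2)
Function('m')(o, y) = Pow(Add(Rational(121, 4), y), 2) (Function('m')(o, y) = Pow(Add(y, Pow(Add(6, Mul(3, Pow(Add(-3, -3), -1))), 2)), 2) = Pow(Add(y, Pow(Add(6, Mul(3, Pow(-6, -1))), 2)), 2) = Pow(Add(y, Pow(Add(6, Mul(3, Rational(-1, 6))), 2)), 2) = Pow(Add(y, Pow(Add(6, Rational(-1, 2)), 2)), 2) = Pow(Add(y, Pow(Rational(11, 2), 2)), 2) = Pow(Add(y, Rational(121, 4)), 2) = Pow(Add(Rational(121, 4), y), 2))
Mul(Add(Function('m')(I, 17), 3510), Pow(Add(3817, 3102), -1)) = Mul(Add(Mul(Rational(1, 16), Pow(Add(121, Mul(4, 17)), 2)), 3510), Pow(Add(3817, 3102), -1)) = Mul(Add(Mul(Rational(1, 16), Pow(Add(121, 68), 2)), 3510), Pow(6919, -1)) = Mul(Add(Mul(Rational(1, 16), Pow(189, 2)), 3510), Rational(1, 6919)) = Mul(Add(Mul(Rational(1, 16), 35721), 3510), Rational(1, 6919)) = Mul(Add(Rational(35721, 16), 3510), Rational(1, 6919)) = Mul(Rational(91881, 16), Rational(1, 6919)) = Rational(91881, 110704)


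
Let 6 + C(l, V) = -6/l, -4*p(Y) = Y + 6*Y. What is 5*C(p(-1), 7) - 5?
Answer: -365/7 ≈ -52.143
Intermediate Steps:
p(Y) = -7*Y/4 (p(Y) = -(Y + 6*Y)/4 = -7*Y/4)
C(l, V) = -6 - 6/l
5*C(p(-1), 7) - 5 = 5*(-6 - 6/((-7/4*(-1)))) - 5 = 5*(-6 - 6/7/4) - 5 = 5*(-6 - 6*4/7) - 5 = 5*(-6 - 24/7) - 5 = 5*(-66/7) - 5 = -330/7 - 5 = -365/7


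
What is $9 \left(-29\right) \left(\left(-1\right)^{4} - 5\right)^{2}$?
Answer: $-4176$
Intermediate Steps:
$9 \left(-29\right) \left(\left(-1\right)^{4} - 5\right)^{2} = - 261 \left(1 - 5\right)^{2} = - 261 \left(-4\right)^{2} = \left(-261\right) 16 = -4176$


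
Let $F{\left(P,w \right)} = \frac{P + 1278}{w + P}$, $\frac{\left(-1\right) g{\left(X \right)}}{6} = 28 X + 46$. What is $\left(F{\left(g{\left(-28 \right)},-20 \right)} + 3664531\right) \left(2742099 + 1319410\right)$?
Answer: $\frac{32803302092048093}{2204} \approx 1.4884 \cdot 10^{13}$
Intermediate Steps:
$g{\left(X \right)} = -276 - 168 X$ ($g{\left(X \right)} = - 6 \left(28 X + 46\right) = - 6 \left(46 + 28 X\right) = -276 - 168 X$)
$F{\left(P,w \right)} = \frac{1278 + P}{P + w}$
$\left(F{\left(g{\left(-28 \right)},-20 \right)} + 3664531\right) \left(2742099 + 1319410\right) = \left(\frac{1278 - -4428}{\left(-276 - -4704\right) - 20} + 3664531\right) \left(2742099 + 1319410\right) = \left(\frac{1278 + \left(-276 + 4704\right)}{\left(-276 + 4704\right) - 20} + 3664531\right) 4061509 = \left(\frac{1278 + 4428}{4428 - 20} + 3664531\right) 4061509 = \left(\frac{1}{4408} \cdot 5706 + 3664531\right) 4061509 = \left(\frac{2853}{2204} + 3664531\right) 4061509 = \frac{8076629177}{2204} \cdot 4061509 = \frac{32803302092048093}{2204}$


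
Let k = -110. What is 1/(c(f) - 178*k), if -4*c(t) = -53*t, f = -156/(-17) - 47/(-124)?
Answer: 8432/166166139 ≈ 5.0744e-5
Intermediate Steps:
f = 20143/2108 (f = -156*(-1/17) - 47*(-1/124) = 156/17 + 47/124 = 20143/2108 ≈ 9.5555)
c(t) = 53*t/4 (c(t) = -(-53)*t/4 = 53*t/4)
1/(c(f) - 178*k) = 1/((53/4)*(20143/2108) - 178*(-110)) = 1/(1067579/8432 + 19580) = 1/(166166139/8432) = 8432/166166139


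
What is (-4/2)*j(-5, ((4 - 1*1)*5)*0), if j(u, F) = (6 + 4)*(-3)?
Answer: 60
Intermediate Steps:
j(u, F) = -30 (j(u, F) = 10*(-3) = -30)
(-4/2)*j(-5, ((4 - 1*1)*5)*0) = -4/2*(-30) = -4*½*(-30) = -2*(-30) = 60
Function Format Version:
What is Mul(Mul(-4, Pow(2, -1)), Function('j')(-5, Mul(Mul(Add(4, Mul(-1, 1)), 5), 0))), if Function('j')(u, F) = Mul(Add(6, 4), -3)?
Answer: 60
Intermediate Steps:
Function('j')(u, F) = -30 (Function('j')(u, F) = Mul(10, -3) = -30)
Mul(Mul(-4, Pow(2, -1)), Function('j')(-5, Mul(Mul(Add(4, Mul(-1, 1)), 5), 0))) = Mul(Mul(-4, Pow(2, -1)), -30) = Mul(Mul(-4, Rational(1, 2)), -30) = Mul(-2, -30) = 60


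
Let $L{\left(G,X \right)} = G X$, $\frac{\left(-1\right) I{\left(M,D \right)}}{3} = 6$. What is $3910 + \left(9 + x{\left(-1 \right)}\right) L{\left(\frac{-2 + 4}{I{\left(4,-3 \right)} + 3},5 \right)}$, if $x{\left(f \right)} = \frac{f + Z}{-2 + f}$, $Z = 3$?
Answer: $\frac{35140}{9} \approx 3904.4$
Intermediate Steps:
$I{\left(M,D \right)} = -18$ ($I{\left(M,D \right)} = \left(-3\right) 6 = -18$)
$x{\left(f \right)} = \frac{3 + f}{-2 + f}$ ($x{\left(f \right)} = \frac{f + 3}{-2 + f} = \frac{3 + f}{-2 + f}$)
$3910 + \left(9 + x{\left(-1 \right)}\right) L{\left(\frac{-2 + 4}{I{\left(4,-3 \right)} + 3},5 \right)} = 3910 + \left(9 + \frac{3 - 1}{-2 - 1}\right) \frac{-2 + 4}{-18 + 3} \cdot 5 = 3910 + \left(9 + \frac{1}{-3} \cdot 2\right) \frac{2}{-15} \cdot 5 = 3910 + \left(9 - \frac{2}{3}\right) 2 \left(- \frac{1}{15}\right) 5 = 3910 + \left(9 - \frac{2}{3}\right) \left(\left(- \frac{2}{15}\right) 5\right) = 3910 + \frac{25}{3} \left(- \frac{2}{3}\right) = 3910 - \frac{50}{9} = \frac{35140}{9}$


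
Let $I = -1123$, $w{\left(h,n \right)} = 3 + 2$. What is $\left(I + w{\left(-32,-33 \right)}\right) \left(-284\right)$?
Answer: $317512$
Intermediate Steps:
$w{\left(h,n \right)} = 5$
$\left(I + w{\left(-32,-33 \right)}\right) \left(-284\right) = \left(-1123 + 5\right) \left(-284\right) = \left(-1118\right) \left(-284\right) = 317512$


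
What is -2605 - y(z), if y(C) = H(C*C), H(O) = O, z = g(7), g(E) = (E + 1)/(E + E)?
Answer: -127661/49 ≈ -2605.3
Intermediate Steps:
g(E) = (1 + E)/(2*E) (g(E) = (1 + E)/((2*E)) = (1 + E)*(1/(2*E)) = (1 + E)/(2*E))
z = 4/7 (z = (½)*(1 + 7)/7 = (½)*(⅐)*8 = 4/7 ≈ 0.57143)
y(C) = C² (y(C) = C*C = C²)
-2605 - y(z) = -2605 - (4/7)² = -2605 - 1*16/49 = -2605 - 16/49 = -127661/49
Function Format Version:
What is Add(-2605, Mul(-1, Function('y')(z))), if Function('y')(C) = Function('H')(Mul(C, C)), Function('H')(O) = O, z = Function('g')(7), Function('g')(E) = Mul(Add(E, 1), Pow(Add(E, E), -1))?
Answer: Rational(-127661, 49) ≈ -2605.3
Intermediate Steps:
Function('g')(E) = Mul(Rational(1, 2), Pow(E, -1), Add(1, E)) (Function('g')(E) = Mul(Add(1, E), Pow(Mul(2, E), -1)) = Mul(Add(1, E), Mul(Rational(1, 2), Pow(E, -1))) = Mul(Rational(1, 2), Pow(E, -1), Add(1, E)))
z = Rational(4, 7) (z = Mul(Rational(1, 2), Pow(7, -1), Add(1, 7)) = Mul(Rational(1, 2), Rational(1, 7), 8) = Rational(4, 7) ≈ 0.57143)
Function('y')(C) = Pow(C, 2) (Function('y')(C) = Mul(C, C) = Pow(C, 2))
Add(-2605, Mul(-1, Function('y')(z))) = Add(-2605, Mul(-1, Pow(Rational(4, 7), 2))) = Add(-2605, Mul(-1, Rational(16, 49))) = Add(-2605, Rational(-16, 49)) = Rational(-127661, 49)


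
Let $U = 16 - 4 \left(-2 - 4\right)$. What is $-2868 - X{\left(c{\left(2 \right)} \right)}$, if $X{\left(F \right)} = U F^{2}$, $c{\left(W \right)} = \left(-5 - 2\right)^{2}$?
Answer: $-98908$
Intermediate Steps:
$c{\left(W \right)} = 49$ ($c{\left(W \right)} = \left(-7\right)^{2} = 49$)
$U = 40$ ($U = 16 - 4 \left(-6\right) = 16 - -24 = 16 + 24 = 40$)
$X{\left(F \right)} = 40 F^{2}$
$-2868 - X{\left(c{\left(2 \right)} \right)} = -2868 - 40 \cdot 49^{2} = -2868 - 40 \cdot 2401 = -2868 - 96040 = -98908$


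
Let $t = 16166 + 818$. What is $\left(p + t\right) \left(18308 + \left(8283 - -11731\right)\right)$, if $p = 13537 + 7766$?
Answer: $1467234414$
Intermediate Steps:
$t = 16984$
$p = 21303$
$\left(p + t\right) \left(18308 + \left(8283 - -11731\right)\right) = \left(21303 + 16984\right) \left(18308 + \left(8283 - -11731\right)\right) = 38287 \left(18308 + \left(8283 + 11731\right)\right) = 38287 \left(18308 + 20014\right) = 38287 \cdot 38322 = 1467234414$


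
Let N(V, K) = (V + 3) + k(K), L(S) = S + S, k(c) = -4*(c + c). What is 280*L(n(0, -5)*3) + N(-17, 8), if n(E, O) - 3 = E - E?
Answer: 4962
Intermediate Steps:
k(c) = -8*c
n(E, O) = 3 (n(E, O) = 3 + (E - E) = 3 + 0 = 3)
L(S) = 2*S
N(V, K) = 3 + V - 8*K (N(V, K) = (V + 3) - 8*K = (3 + V) - 8*K = 3 + V - 8*K)
280*L(n(0, -5)*3) + N(-17, 8) = 280*(2*(3*3)) + (3 - 17 - 8*8) = 280*(2*9) + (3 - 17 - 64) = 280*18 - 78 = 5040 - 78 = 4962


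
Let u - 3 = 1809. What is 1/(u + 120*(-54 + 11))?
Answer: -1/3348 ≈ -0.00029869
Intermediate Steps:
u = 1812 (u = 3 + 1809 = 1812)
1/(u + 120*(-54 + 11)) = 1/(1812 + 120*(-54 + 11)) = 1/(1812 + 120*(-43)) = 1/(1812 - 5160) = 1/(-3348) = -1/3348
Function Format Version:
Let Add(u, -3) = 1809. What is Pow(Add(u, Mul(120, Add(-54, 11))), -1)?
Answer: Rational(-1, 3348) ≈ -0.00029869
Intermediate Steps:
u = 1812 (u = Add(3, 1809) = 1812)
Pow(Add(u, Mul(120, Add(-54, 11))), -1) = Pow(Add(1812, Mul(120, Add(-54, 11))), -1) = Pow(Add(1812, Mul(120, -43)), -1) = Pow(Add(1812, -5160), -1) = Pow(-3348, -1) = Rational(-1, 3348)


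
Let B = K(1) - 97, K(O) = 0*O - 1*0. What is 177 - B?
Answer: 274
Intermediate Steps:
K(O) = 0 (K(O) = 0 + 0 = 0)
B = -97 (B = 0 - 97 = -97)
177 - B = 177 - 1*(-97) = 177 + 97 = 274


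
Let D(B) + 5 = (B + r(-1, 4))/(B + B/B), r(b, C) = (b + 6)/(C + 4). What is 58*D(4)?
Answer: -4727/20 ≈ -236.35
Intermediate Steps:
r(b, C) = (6 + b)/(4 + C)
D(B) = -5 + (5/8 + B)/(1 + B) (D(B) = -5 + (B + (6 - 1)/(4 + 4))/(B + B/B) = -5 + (B + 5/8)/(B + 1) = -5 + (B + (1/8)*5)/(1 + B) = -5 + (B + 5/8)/(1 + B) = -5 + (5/8 + B)/(1 + B))
58*D(4) = 58*((-35 - 32*4)/(8*(1 + 4))) = 58*((1/8)*(-35 - 128)/5) = 58*((1/8)*(1/5)*(-163)) = 58*(-163/40) = -4727/20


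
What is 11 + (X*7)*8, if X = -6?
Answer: -325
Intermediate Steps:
11 + (X*7)*8 = 11 - 6*7*8 = 11 - 42*8 = 11 - 336 = -325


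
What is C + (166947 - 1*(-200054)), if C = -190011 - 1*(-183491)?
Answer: 360481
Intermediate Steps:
C = -6520 (C = -190011 + 183491 = -6520)
C + (166947 - 1*(-200054)) = -6520 + (166947 - 1*(-200054)) = -6520 + (166947 + 200054) = -6520 + 367001 = 360481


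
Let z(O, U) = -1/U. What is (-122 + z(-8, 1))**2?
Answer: 15129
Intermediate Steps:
(-122 + z(-8, 1))**2 = (-122 - 1/1)**2 = (-122 - 1*1)**2 = (-122 - 1)**2 = (-123)**2 = 15129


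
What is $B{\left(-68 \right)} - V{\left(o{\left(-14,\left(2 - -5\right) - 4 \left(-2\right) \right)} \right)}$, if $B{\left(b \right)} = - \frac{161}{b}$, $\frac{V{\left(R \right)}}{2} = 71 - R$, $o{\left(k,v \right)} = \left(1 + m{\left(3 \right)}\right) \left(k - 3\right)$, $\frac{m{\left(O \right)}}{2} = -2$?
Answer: $- \frac{2559}{68} \approx -37.632$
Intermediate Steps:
$m{\left(O \right)} = -4$ ($m{\left(O \right)} = 2 \left(-2\right) = -4$)
$o{\left(k,v \right)} = 9 - 3 k$ ($o{\left(k,v \right)} = \left(1 - 4\right) \left(k - 3\right) = - 3 \left(-3 + k\right) = 9 - 3 k$)
$V{\left(R \right)} = 142 - 2 R$ ($V{\left(R \right)} = 2 \left(71 - R\right) = 142 - 2 R$)
$B{\left(-68 \right)} - V{\left(o{\left(-14,\left(2 - -5\right) - 4 \left(-2\right) \right)} \right)} = - \frac{161}{-68} - \left(142 - 2 \left(9 - -42\right)\right) = \left(-161\right) \left(- \frac{1}{68}\right) - \left(142 - 2 \left(9 + 42\right)\right) = \frac{161}{68} - \left(142 - 102\right) = \frac{161}{68} - 40 = - \frac{2559}{68}$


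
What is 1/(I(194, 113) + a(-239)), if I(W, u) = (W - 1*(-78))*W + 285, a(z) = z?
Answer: 1/52814 ≈ 1.8934e-5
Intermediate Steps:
I(W, u) = 285 + W*(78 + W) (I(W, u) = (W + 78)*W + 285 = (78 + W)*W + 285 = W*(78 + W) + 285 = 285 + W*(78 + W))
1/(I(194, 113) + a(-239)) = 1/((285 + 194² + 78*194) - 239) = 1/((285 + 37636 + 15132) - 239) = 1/(53053 - 239) = 1/52814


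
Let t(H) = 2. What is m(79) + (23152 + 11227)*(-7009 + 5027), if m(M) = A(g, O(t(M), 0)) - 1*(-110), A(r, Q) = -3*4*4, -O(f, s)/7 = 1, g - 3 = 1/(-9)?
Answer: -68139116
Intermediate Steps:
g = 26/9 (g = 3 + 1/(-9) = 3 + 1*(-⅑) = 3 - ⅑ = 26/9 ≈ 2.8889)
O(f, s) = -7 (O(f, s) = -7*1 = -7)
A(r, Q) = -48 (A(r, Q) = -12*4 = -48)
m(M) = 62 (m(M) = -48 - 1*(-110) = -48 + 110 = 62)
m(79) + (23152 + 11227)*(-7009 + 5027) = 62 + (23152 + 11227)*(-7009 + 5027) = 62 + 34379*(-1982) = 62 - 68139178 = -68139116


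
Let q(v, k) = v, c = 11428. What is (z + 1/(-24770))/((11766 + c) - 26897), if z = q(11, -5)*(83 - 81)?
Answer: -23693/3987970 ≈ -0.0059411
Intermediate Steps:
z = 22 (z = 11*(83 - 81) = 11*2 = 22)
(z + 1/(-24770))/((11766 + c) - 26897) = (22 + 1/(-24770))/((11766 + 11428) - 26897) = (22 - 1/24770)/(23194 - 26897) = (544939/24770)/(-3703) = (544939/24770)*(-1/3703) = -23693/3987970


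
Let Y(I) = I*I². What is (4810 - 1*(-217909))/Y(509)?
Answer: 222719/131872229 ≈ 0.0016889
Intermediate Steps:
Y(I) = I³
(4810 - 1*(-217909))/Y(509) = (4810 - 1*(-217909))/(509³) = (4810 + 217909)/131872229 = 222719*(1/131872229) = 222719/131872229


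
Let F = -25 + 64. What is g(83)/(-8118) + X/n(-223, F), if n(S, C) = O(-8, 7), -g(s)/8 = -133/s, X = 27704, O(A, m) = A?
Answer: -1166674843/336897 ≈ -3463.0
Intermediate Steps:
g(s) = 1064/s (g(s) = -(-1064)/s = 1064/s)
F = 39
n(S, C) = -8
g(83)/(-8118) + X/n(-223, F) = (1064/83)/(-8118) + 27704/(-8) = (1064*(1/83))*(-1/8118) + 27704*(-⅛) = (1064/83)*(-1/8118) - 3463 = -532/336897 - 3463 = -1166674843/336897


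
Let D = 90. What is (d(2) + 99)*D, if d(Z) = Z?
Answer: 9090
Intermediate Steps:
(d(2) + 99)*D = (2 + 99)*90 = 101*90 = 9090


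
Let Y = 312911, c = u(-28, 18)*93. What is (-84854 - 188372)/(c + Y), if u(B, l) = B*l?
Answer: -273226/266039 ≈ -1.0270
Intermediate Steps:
c = -46872 (c = -28*18*93 = -504*93 = -46872)
(-84854 - 188372)/(c + Y) = (-84854 - 188372)/(-46872 + 312911) = -273226/266039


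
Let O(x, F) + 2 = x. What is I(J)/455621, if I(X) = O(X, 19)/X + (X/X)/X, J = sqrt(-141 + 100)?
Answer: 1/455621 + I*sqrt(41)/18680461 ≈ 2.1948e-6 + 3.4277e-7*I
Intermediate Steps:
O(x, F) = -2 + x
J = I*sqrt(41) (J = sqrt(-41) = I*sqrt(41) ≈ 6.4031*I)
I(X) = 1/X + (-2 + X)/X (I(X) = (-2 + X)/X + (X/X)/X = (-2 + X)/X + 1/X = 1/X + (-2 + X)/X)
I(J)/455621 = ((-1 + I*sqrt(41))/((I*sqrt(41))))/455621 = ((-I*sqrt(41)/41)*(-1 + I*sqrt(41)))*(1/455621) = -I*sqrt(41)*(-1 + I*sqrt(41))/41*(1/455621) = -I*sqrt(41)*(-1 + I*sqrt(41))/18680461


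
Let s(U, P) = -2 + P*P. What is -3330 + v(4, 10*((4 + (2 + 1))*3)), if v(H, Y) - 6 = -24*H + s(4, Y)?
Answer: 40678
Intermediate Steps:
s(U, P) = -2 + P**2
v(H, Y) = 4 + Y**2 - 24*H (v(H, Y) = 6 + (-24*H + (-2 + Y**2)) = 6 + (-2 + Y**2 - 24*H) = 4 + Y**2 - 24*H)
-3330 + v(4, 10*((4 + (2 + 1))*3)) = -3330 + (4 + (10*((4 + (2 + 1))*3))**2 - 24*4) = -3330 + (4 + (10*((4 + 3)*3))**2 - 96) = -3330 + (4 + (10*(7*3))**2 - 96) = -3330 + (4 + (10*21)**2 - 96) = -3330 + (4 + 210**2 - 96) = -3330 + (4 + 44100 - 96) = -3330 + 44008 = 40678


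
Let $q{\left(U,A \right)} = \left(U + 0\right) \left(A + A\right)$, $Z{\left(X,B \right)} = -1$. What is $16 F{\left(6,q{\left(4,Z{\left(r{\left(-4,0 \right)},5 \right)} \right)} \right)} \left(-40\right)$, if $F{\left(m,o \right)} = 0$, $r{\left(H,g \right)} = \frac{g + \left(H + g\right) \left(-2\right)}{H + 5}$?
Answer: $0$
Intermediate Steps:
$r{\left(H,g \right)} = \frac{- g - 2 H}{5 + H}$ ($r{\left(H,g \right)} = \frac{g - \left(2 H + 2 g\right)}{5 + H} = \frac{- g - 2 H}{5 + H}$)
$q{\left(U,A \right)} = 2 A U$ ($q{\left(U,A \right)} = U 2 A = 2 A U$)
$16 F{\left(6,q{\left(4,Z{\left(r{\left(-4,0 \right)},5 \right)} \right)} \right)} \left(-40\right) = 16 \cdot 0 \left(-40\right) = 0 \left(-40\right) = 0$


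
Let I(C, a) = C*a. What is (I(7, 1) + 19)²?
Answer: 676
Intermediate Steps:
(I(7, 1) + 19)² = (7*1 + 19)² = (7 + 19)² = 26² = 676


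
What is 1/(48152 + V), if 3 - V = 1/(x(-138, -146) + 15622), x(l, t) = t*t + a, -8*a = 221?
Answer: 295283/14219352857 ≈ 2.0766e-5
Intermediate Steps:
a = -221/8 (a = -1/8*221 = -221/8 ≈ -27.625)
x(l, t) = -221/8 + t**2 (x(l, t) = t*t - 221/8 = t**2 - 221/8 = -221/8 + t**2)
V = 885841/295283 (V = 3 - 1/((-221/8 + (-146)**2) + 15622) = 3 - 1/((-221/8 + 21316) + 15622) = 3 - 1/(170307/8 + 15622) = 3 - 1/295283/8 = 3 - 1*8/295283 = 3 - 8/295283 = 885841/295283 ≈ 3.0000)
1/(48152 + V) = 1/(48152 + 885841/295283) = 1/(14219352857/295283) = 295283/14219352857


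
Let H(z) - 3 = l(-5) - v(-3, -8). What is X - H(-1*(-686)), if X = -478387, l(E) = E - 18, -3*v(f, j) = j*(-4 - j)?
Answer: -1435069/3 ≈ -4.7836e+5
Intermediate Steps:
v(f, j) = -j*(-4 - j)/3
l(E) = -18 + E
H(z) = -92/3 (H(z) = 3 + ((-18 - 5) - (-8)*(4 - 8)/3) = 3 + (-23 - (-8)*(-4)/3) = 3 + (-23 - 1*32/3) = 3 + (-23 - 32/3) = 3 - 101/3 = -92/3)
X - H(-1*(-686)) = -478387 - 1*(-92/3) = -478387 + 92/3 = -1435069/3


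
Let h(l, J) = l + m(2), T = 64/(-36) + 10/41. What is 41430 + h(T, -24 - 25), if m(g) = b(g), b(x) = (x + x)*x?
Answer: 15290056/369 ≈ 41436.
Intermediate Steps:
b(x) = 2*x² (b(x) = (2*x)*x = 2*x²)
m(g) = 2*g²
T = -566/369 (T = 64*(-1/36) + 10*(1/41) = -16/9 + 10/41 = -566/369 ≈ -1.5339)
h(l, J) = 8 + l (h(l, J) = l + 2*2² = l + 2*4 = l + 8 = 8 + l)
41430 + h(T, -24 - 25) = 41430 + (8 - 566/369) = 41430 + 2386/369 = 15290056/369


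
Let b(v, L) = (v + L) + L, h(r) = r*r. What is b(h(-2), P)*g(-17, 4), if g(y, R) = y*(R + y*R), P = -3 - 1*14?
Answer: -32640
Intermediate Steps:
P = -17 (P = -3 - 14 = -17)
h(r) = r²
b(v, L) = v + 2*L (b(v, L) = (L + v) + L = v + 2*L)
g(y, R) = y*(R + R*y)
b(h(-2), P)*g(-17, 4) = ((-2)² + 2*(-17))*(4*(-17)*(1 - 17)) = (4 - 34)*(4*(-17)*(-16)) = -30*1088 = -32640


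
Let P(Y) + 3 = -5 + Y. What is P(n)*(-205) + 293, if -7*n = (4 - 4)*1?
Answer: 1933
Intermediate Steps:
n = 0 (n = -(4 - 4)/7 = -0 = -1/7*0 = 0)
P(Y) = -8 + Y (P(Y) = -3 + (-5 + Y) = -8 + Y)
P(n)*(-205) + 293 = (-8 + 0)*(-205) + 293 = -8*(-205) + 293 = 1640 + 293 = 1933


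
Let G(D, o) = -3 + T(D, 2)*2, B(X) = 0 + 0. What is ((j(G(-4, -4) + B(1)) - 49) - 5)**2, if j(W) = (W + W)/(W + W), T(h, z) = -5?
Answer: 2809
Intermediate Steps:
B(X) = 0
G(D, o) = -13 (G(D, o) = -3 - 5*2 = -3 - 10 = -13)
j(W) = 1 (j(W) = (2*W)/((2*W)) = (2*W)*(1/(2*W)) = 1)
((j(G(-4, -4) + B(1)) - 49) - 5)**2 = ((1 - 49) - 5)**2 = (-48 - 5)**2 = (-53)**2 = 2809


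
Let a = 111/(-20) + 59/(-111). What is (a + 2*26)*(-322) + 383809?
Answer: 409615811/1110 ≈ 3.6902e+5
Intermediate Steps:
a = -13501/2220 (a = 111*(-1/20) + 59*(-1/111) = -111/20 - 59/111 = -13501/2220 ≈ -6.0815)
(a + 2*26)*(-322) + 383809 = (-13501/2220 + 2*26)*(-322) + 383809 = (-13501/2220 + 52)*(-322) + 383809 = (101939/2220)*(-322) + 383809 = -16412179/1110 + 383809 = 409615811/1110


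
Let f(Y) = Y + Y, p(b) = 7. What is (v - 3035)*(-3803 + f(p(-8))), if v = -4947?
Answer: 30243798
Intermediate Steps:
f(Y) = 2*Y
(v - 3035)*(-3803 + f(p(-8))) = (-4947 - 3035)*(-3803 + 2*7) = -7982*(-3803 + 14) = -7982*(-3789) = 30243798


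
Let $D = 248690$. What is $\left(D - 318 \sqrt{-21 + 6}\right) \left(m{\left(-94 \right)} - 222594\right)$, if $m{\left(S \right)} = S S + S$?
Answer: $-53182853880 + 68004936 i \sqrt{15} \approx -5.3183 \cdot 10^{10} + 2.6338 \cdot 10^{8} i$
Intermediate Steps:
$m{\left(S \right)} = S + S^{2}$ ($m{\left(S \right)} = S^{2} + S = S + S^{2}$)
$\left(D - 318 \sqrt{-21 + 6}\right) \left(m{\left(-94 \right)} - 222594\right) = \left(248690 - 318 \sqrt{-21 + 6}\right) \left(- 94 \left(1 - 94\right) - 222594\right) = \left(248690 - 318 \sqrt{-15}\right) \left(\left(-94\right) \left(-93\right) - 222594\right) = \left(248690 - 318 i \sqrt{15}\right) \left(8742 - 222594\right) = \left(248690 - 318 i \sqrt{15}\right) \left(-213852\right) = -53182853880 + 68004936 i \sqrt{15}$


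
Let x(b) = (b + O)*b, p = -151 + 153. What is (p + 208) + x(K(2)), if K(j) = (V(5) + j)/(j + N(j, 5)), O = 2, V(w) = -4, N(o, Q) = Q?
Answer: 10266/49 ≈ 209.51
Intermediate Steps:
p = 2
K(j) = (-4 + j)/(5 + j) (K(j) = (-4 + j)/(j + 5) = (-4 + j)/(5 + j))
x(b) = b*(2 + b) (x(b) = (b + 2)*b = (2 + b)*b = b*(2 + b))
(p + 208) + x(K(2)) = (2 + 208) + ((-4 + 2)/(5 + 2))*(2 + (-4 + 2)/(5 + 2)) = 210 + (-2/7)*(2 - 2/7) = 210 + ((1/7)*(-2))*(2 + (1/7)*(-2)) = 210 - 2*(2 - 2/7)/7 = 210 - 2/7*12/7 = 210 - 24/49 = 10266/49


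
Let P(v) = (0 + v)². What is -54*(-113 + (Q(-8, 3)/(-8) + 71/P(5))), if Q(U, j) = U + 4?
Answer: 148041/25 ≈ 5921.6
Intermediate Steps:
P(v) = v²
Q(U, j) = 4 + U
-54*(-113 + (Q(-8, 3)/(-8) + 71/P(5))) = -54*(-113 + ((4 - 8)/(-8) + 71/(5²))) = -54*(-113 + (-4*(-⅛) + 71/25)) = -54*(-113 + (½ + 71*(1/25))) = -54*(-113 + (½ + 71/25)) = -54*(-113 + 167/50) = -54*(-5483/50) = 148041/25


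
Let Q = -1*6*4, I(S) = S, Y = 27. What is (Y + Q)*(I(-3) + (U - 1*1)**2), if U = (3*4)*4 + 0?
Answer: 6618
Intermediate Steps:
Q = -24 (Q = -6*4 = -24)
U = 48 (U = 12*4 + 0 = 48 + 0 = 48)
(Y + Q)*(I(-3) + (U - 1*1)**2) = (27 - 24)*(-3 + (48 - 1*1)**2) = 3*(-3 + (48 - 1)**2) = 3*(-3 + 47**2) = 3*(-3 + 2209) = 3*2206 = 6618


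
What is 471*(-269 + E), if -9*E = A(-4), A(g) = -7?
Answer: -378998/3 ≈ -1.2633e+5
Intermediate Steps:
E = 7/9 (E = -⅑*(-7) = 7/9 ≈ 0.77778)
471*(-269 + E) = 471*(-269 + 7/9) = 471*(-2414/9) = -378998/3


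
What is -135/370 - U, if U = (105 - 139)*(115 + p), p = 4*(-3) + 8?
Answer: 279249/74 ≈ 3773.6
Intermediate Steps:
p = -4 (p = -12 + 8 = -4)
U = -3774 (U = (105 - 139)*(115 - 4) = -34*111 = -3774)
-135/370 - U = -135/370 - 1*(-3774) = -135*1/370 + 3774 = -27/74 + 3774 = 279249/74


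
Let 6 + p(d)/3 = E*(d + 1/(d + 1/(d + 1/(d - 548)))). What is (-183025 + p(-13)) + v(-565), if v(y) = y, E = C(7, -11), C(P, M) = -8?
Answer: -17483147312/95383 ≈ -1.8329e+5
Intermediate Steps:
E = -8
p(d) = -18 - 24*d - 24/(d + 1/(d + 1/(-548 + d))) (p(d) = -18 + 3*(-8*(d + 1/(d + 1/(d + 1/(d - 548))))) = -18 + 3*(-8*(d + 1/(d + 1/(d + 1/(-548 + d))))) = -18 + 3*(-8*d - 8/(d + 1/(d + 1/(-548 + d)))) = -18 + (-24*d - 24/(d + 1/(d + 1/(-548 + d)))) = -18 - 24*d - 24/(d + 1/(d + 1/(-548 + d))))
(-183025 + p(-13)) + v(-565) = (-183025 + 6*(1640 - 4*(-13)⁴ + 1632*(-13)² + 2189*(-13)³ + 4378*(-13))/(-548 + (-13)³ - 548*(-13)² + 2*(-13))) - 565 = (-183025 + 6*(1640 - 4*28561 + 1632*169 + 2189*(-2197) - 56914)/(-548 - 2197 - 548*169 - 26)) - 565 = (-183025 + 6*(1640 - 114244 + 275808 - 4809233 - 56914)/(-548 - 2197 - 92612 - 26)) - 565 = (-183025 + 6*(-4702943)/(-95383)) - 565 = (-183025 + 6*(-1/95383)*(-4702943)) - 565 = (-183025 + 28217658/95383) - 565 = -17429255917/95383 - 565 = -17483147312/95383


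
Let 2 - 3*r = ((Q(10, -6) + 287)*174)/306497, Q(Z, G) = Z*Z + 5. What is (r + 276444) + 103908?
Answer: 349730785618/919491 ≈ 3.8035e+5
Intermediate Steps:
Q(Z, G) = 5 + Z**2 (Q(Z, G) = Z**2 + 5 = 5 + Z**2)
r = 544786/919491 (r = 2/3 - ((5 + 10**2) + 287)*174/(3*306497) = 2/3 - ((5 + 100) + 287)*174/(3*306497) = 2/3 - (105 + 287)*174/(3*306497) = 2/3 - 392*174/(3*306497) = 2/3 - 22736/306497 = 544786/919491 ≈ 0.59249)
(r + 276444) + 103908 = (544786/919491 + 276444) + 103908 = 254188314790/919491 + 103908 = 349730785618/919491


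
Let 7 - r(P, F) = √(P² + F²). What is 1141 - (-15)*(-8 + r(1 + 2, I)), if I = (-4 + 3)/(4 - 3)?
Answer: 1126 - 15*√10 ≈ 1078.6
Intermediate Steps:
I = -1 (I = -1/1 = -1*1 = -1)
r(P, F) = 7 - √(F² + P²) (r(P, F) = 7 - √(P² + F²) = 7 - √(F² + P²))
1141 - (-15)*(-8 + r(1 + 2, I)) = 1141 - (-15)*(-8 + (7 - √((-1)² + (1 + 2)²))) = 1141 - (-15)*(-8 + (7 - √(1 + 3²))) = 1141 - (-15)*(-8 + (7 - √(1 + 9))) = 1141 - (-15)*(-8 + (7 - √10)) = 1141 - (-15)*(-1 - √10) = 1141 - (15 + 15*√10) = 1141 + (-15 - 15*√10) = 1126 - 15*√10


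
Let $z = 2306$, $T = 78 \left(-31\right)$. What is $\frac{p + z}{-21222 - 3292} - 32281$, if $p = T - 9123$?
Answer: $- \frac{791327199}{24514} \approx -32281.0$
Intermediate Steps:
$T = -2418$
$p = -11541$ ($p = -2418 - 9123 = -11541$)
$\frac{p + z}{-21222 - 3292} - 32281 = \frac{-11541 + 2306}{-21222 - 3292} - 32281 = - \frac{9235}{-24514} - 32281 = \left(-9235\right) \left(- \frac{1}{24514}\right) - 32281 = \frac{9235}{24514} - 32281 = - \frac{791327199}{24514}$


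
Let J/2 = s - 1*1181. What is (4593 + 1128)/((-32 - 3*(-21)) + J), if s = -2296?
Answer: -5721/6923 ≈ -0.82638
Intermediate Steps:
J = -6954 (J = 2*(-2296 - 1*1181) = 2*(-2296 - 1181) = 2*(-3477) = -6954)
(4593 + 1128)/((-32 - 3*(-21)) + J) = (4593 + 1128)/((-32 - 3*(-21)) - 6954) = 5721/((-32 + 63) - 6954) = 5721/(31 - 6954) = 5721/(-6923) = 5721*(-1/6923) = -5721/6923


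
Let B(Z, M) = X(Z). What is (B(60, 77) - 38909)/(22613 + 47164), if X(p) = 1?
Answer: -38908/69777 ≈ -0.55760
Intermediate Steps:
B(Z, M) = 1
(B(60, 77) - 38909)/(22613 + 47164) = (1 - 38909)/(22613 + 47164) = -38908/69777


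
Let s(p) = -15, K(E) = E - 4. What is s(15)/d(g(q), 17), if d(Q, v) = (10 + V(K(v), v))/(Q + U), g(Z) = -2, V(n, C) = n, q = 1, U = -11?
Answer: 195/23 ≈ 8.4783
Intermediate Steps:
K(E) = -4 + E
d(Q, v) = (6 + v)/(-11 + Q) (d(Q, v) = (10 + (-4 + v))/(Q - 11) = (6 + v)/(-11 + Q))
s(15)/d(g(q), 17) = -15*(-11 - 2)/(6 + 17) = -15/(23/(-13)) = -15/((-1/13*23)) = -15/(-23/13) = -15*(-13/23) = 195/23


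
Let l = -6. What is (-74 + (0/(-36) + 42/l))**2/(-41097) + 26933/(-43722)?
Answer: -66367883/85563954 ≈ -0.77565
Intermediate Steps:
(-74 + (0/(-36) + 42/l))**2/(-41097) + 26933/(-43722) = (-74 + (0/(-36) + 42/(-6)))**2/(-41097) + 26933/(-43722) = (-74 + (0*(-1/36) + 42*(-1/6)))**2*(-1/41097) + 26933*(-1/43722) = (-74 + (0 - 7))**2*(-1/41097) - 26933/43722 = (-74 - 7)**2*(-1/41097) - 26933/43722 = (-81)**2*(-1/41097) - 26933/43722 = 6561*(-1/41097) - 26933/43722 = -2187/13699 - 26933/43722 = -66367883/85563954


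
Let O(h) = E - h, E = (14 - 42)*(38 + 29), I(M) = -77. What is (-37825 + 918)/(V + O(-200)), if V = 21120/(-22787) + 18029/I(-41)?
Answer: 5886998663/304832817 ≈ 19.312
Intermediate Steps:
E = -1876 (E = -28*67 = -1876)
V = -37495733/159509 (V = 21120/(-22787) + 18029/(-77) = 21120*(-1/22787) + 18029*(-1/77) = -21120/22787 - 1639/7 = -37495733/159509 ≈ -235.07)
O(h) = -1876 - h
(-37825 + 918)/(V + O(-200)) = (-37825 + 918)/(-37495733/159509 + (-1876 - 1*(-200))) = -36907/(-37495733/159509 + (-1876 + 200)) = -36907/(-37495733/159509 - 1676) = -36907/(-304832817/159509) = -36907*(-159509/304832817) = 5886998663/304832817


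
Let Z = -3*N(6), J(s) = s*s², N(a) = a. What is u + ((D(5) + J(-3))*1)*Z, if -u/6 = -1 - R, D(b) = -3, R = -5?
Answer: 516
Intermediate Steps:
J(s) = s³
Z = -18 (Z = -3*6 = -18)
u = -24 (u = -6*(-1 - 1*(-5)) = -6*(-1 + 5) = -6*4 = -24)
u + ((D(5) + J(-3))*1)*Z = -24 + ((-3 + (-3)³)*1)*(-18) = -24 + ((-3 - 27)*1)*(-18) = -24 - 30*1*(-18) = -24 - 30*(-18) = -24 + 540 = 516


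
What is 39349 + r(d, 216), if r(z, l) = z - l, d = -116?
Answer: 39017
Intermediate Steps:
39349 + r(d, 216) = 39349 + (-116 - 1*216) = 39349 + (-116 - 216) = 39349 - 332 = 39017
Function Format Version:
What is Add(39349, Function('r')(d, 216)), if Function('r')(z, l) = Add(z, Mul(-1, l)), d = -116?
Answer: 39017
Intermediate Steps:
Add(39349, Function('r')(d, 216)) = Add(39349, Add(-116, Mul(-1, 216))) = Add(39349, Add(-116, -216)) = Add(39349, -332) = 39017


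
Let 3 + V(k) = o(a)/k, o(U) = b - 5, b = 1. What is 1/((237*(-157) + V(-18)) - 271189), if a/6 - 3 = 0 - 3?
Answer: -9/2775607 ≈ -3.2425e-6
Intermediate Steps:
a = 0 (a = 18 + 6*(0 - 3) = 18 + 6*(-3) = 18 - 18 = 0)
o(U) = -4 (o(U) = 1 - 5 = -4)
V(k) = -3 - 4/k
1/((237*(-157) + V(-18)) - 271189) = 1/((237*(-157) + (-3 - 4/(-18))) - 271189) = 1/((-37209 + (-3 - 4*(-1/18))) - 271189) = 1/((-37209 + (-3 + 2/9)) - 271189) = 1/((-37209 - 25/9) - 271189) = 1/(-334906/9 - 271189) = 1/(-2775607/9) = -9/2775607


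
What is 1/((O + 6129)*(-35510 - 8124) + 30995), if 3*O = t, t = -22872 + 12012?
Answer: -1/109446711 ≈ -9.1369e-9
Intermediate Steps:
t = -10860
O = -3620 (O = (⅓)*(-10860) = -3620)
1/((O + 6129)*(-35510 - 8124) + 30995) = 1/((-3620 + 6129)*(-35510 - 8124) + 30995) = 1/(2509*(-43634) + 30995) = 1/(-109477706 + 30995) = 1/(-109446711) = -1/109446711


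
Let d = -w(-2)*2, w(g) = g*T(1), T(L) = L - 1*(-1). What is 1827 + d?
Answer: 1835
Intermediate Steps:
T(L) = 1 + L (T(L) = L + 1 = 1 + L)
w(g) = 2*g (w(g) = g*(1 + 1) = g*2 = 2*g)
d = 8 (d = -2*(-2)*2 = -1*(-4)*2 = 4*2 = 8)
1827 + d = 1827 + 8 = 1835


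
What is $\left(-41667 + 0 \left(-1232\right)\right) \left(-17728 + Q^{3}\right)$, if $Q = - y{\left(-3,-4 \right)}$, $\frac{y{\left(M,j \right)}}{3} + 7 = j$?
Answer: $-758714403$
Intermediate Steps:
$y{\left(M,j \right)} = -21 + 3 j$
$Q = 33$ ($Q = - (-21 + 3 \left(-4\right)) = - (-21 - 12) = \left(-1\right) \left(-33\right) = 33$)
$\left(-41667 + 0 \left(-1232\right)\right) \left(-17728 + Q^{3}\right) = \left(-41667 + 0 \left(-1232\right)\right) \left(-17728 + 33^{3}\right) = \left(-41667 + 0\right) \left(-17728 + 35937\right) = \left(-41667\right) 18209 = -758714403$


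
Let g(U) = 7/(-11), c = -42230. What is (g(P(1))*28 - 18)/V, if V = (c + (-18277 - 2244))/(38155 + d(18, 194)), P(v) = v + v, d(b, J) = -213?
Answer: 14949148/690261 ≈ 21.657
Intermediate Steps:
P(v) = 2*v
g(U) = -7/11 (g(U) = 7*(-1/11) = -7/11)
V = -62751/37942 (V = (-42230 + (-18277 - 2244))/(38155 - 213) = (-42230 - 20521)/37942 = -62751*1/37942 = -62751/37942 ≈ -1.6539)
(g(P(1))*28 - 18)/V = (-7/11*28 - 18)/(-62751/37942) = (-196/11 - 18)*(-37942/62751) = -394/11*(-37942/62751) = 14949148/690261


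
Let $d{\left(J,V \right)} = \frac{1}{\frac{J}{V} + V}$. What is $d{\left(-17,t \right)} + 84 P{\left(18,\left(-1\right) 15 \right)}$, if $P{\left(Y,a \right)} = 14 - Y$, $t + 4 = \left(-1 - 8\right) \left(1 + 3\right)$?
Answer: $- \frac{531928}{1583} \approx -336.03$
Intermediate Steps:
$t = -40$ ($t = -4 + \left(-1 - 8\right) \left(1 + 3\right) = -4 - 36 = -40$)
$d{\left(J,V \right)} = \frac{1}{V + \frac{J}{V}}$
$d{\left(-17,t \right)} + 84 P{\left(18,\left(-1\right) 15 \right)} = - \frac{40}{-17 + \left(-40\right)^{2}} + 84 \left(14 - 18\right) = - \frac{40}{-17 + 1600} + 84 \left(14 - 18\right) = - \frac{40}{1583} + 84 \left(-4\right) = \left(-40\right) \frac{1}{1583} - 336 = - \frac{40}{1583} - 336 = - \frac{531928}{1583}$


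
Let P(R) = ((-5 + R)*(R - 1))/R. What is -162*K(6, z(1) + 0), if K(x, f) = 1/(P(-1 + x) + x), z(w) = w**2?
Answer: -27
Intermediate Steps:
P(R) = (-1 + R)*(-5 + R)/R (P(R) = ((-5 + R)*(-1 + R))/R = ((-1 + R)*(-5 + R))/R = (-1 + R)*(-5 + R)/R)
K(x, f) = 1/(-7 + 2*x + 5/(-1 + x)) (K(x, f) = 1/((-6 + (-1 + x) + 5/(-1 + x)) + x) = 1/((-7 + x + 5/(-1 + x)) + x) = 1/(-7 + 2*x + 5/(-1 + x)))
-162*K(6, z(1) + 0) = -162*(-1 + 6)/(12 - 9*6 + 2*6**2) = -162*5/(12 - 54 + 2*36) = -162*5/(12 - 54 + 72) = -162*5/30 = -27*5/5 = -162*1/6 = -27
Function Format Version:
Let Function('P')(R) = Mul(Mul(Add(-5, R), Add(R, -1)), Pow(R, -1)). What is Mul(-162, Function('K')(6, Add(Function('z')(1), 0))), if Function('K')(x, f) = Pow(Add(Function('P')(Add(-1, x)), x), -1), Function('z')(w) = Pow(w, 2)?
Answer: -27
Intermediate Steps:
Function('P')(R) = Mul(Pow(R, -1), Add(-1, R), Add(-5, R)) (Function('P')(R) = Mul(Mul(Add(-5, R), Add(-1, R)), Pow(R, -1)) = Mul(Mul(Add(-1, R), Add(-5, R)), Pow(R, -1)) = Mul(Pow(R, -1), Add(-1, R), Add(-5, R)))
Function('K')(x, f) = Pow(Add(-7, Mul(2, x), Mul(5, Pow(Add(-1, x), -1))), -1) (Function('K')(x, f) = Pow(Add(Add(-6, Add(-1, x), Mul(5, Pow(Add(-1, x), -1))), x), -1) = Pow(Add(Add(-7, x, Mul(5, Pow(Add(-1, x), -1))), x), -1) = Pow(Add(-7, Mul(2, x), Mul(5, Pow(Add(-1, x), -1))), -1))
Mul(-162, Function('K')(6, Add(Function('z')(1), 0))) = Mul(-162, Mul(Pow(Add(12, Mul(-9, 6), Mul(2, Pow(6, 2))), -1), Add(-1, 6))) = Mul(-162, Mul(Pow(Add(12, -54, Mul(2, 36)), -1), 5)) = Mul(-162, Mul(Pow(Add(12, -54, 72), -1), 5)) = Mul(-162, Mul(Pow(30, -1), 5)) = Mul(-162, Mul(Rational(1, 30), 5)) = Mul(-162, Rational(1, 6)) = -27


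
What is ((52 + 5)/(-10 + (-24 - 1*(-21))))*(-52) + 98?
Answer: 326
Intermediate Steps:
((52 + 5)/(-10 + (-24 - 1*(-21))))*(-52) + 98 = (57/(-10 + (-24 + 21)))*(-52) + 98 = (57/(-10 - 3))*(-52) + 98 = (57/(-13))*(-52) + 98 = (57*(-1/13))*(-52) + 98 = -57/13*(-52) + 98 = 228 + 98 = 326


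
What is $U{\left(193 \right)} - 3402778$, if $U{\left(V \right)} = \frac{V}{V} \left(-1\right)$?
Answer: $-3402779$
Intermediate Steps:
$U{\left(V \right)} = -1$ ($U{\left(V \right)} = 1 \left(-1\right) = -1$)
$U{\left(193 \right)} - 3402778 = -1 - 3402778 = -3402779$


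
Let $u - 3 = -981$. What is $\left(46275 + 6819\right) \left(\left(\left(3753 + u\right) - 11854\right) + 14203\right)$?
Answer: $272053656$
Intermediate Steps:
$u = -978$ ($u = 3 - 981 = -978$)
$\left(46275 + 6819\right) \left(\left(\left(3753 + u\right) - 11854\right) + 14203\right) = \left(46275 + 6819\right) \left(\left(\left(3753 - 978\right) - 11854\right) + 14203\right) = 53094 \left(\left(2775 - 11854\right) + 14203\right) = 53094 \left(-9079 + 14203\right) = 53094 \cdot 5124 = 272053656$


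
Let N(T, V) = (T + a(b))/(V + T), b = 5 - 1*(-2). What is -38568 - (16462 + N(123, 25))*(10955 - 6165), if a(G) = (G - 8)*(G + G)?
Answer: -5838235607/74 ≈ -7.8895e+7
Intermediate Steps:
b = 7 (b = 5 + 2 = 7)
a(G) = 2*G*(-8 + G) (a(G) = (-8 + G)*(2*G) = 2*G*(-8 + G))
N(T, V) = (-14 + T)/(T + V) (N(T, V) = (T + 2*7*(-8 + 7))/(V + T) = (T + 2*7*(-1))/(T + V) = (T - 14)/(T + V) = (-14 + T)/(T + V))
-38568 - (16462 + N(123, 25))*(10955 - 6165) = -38568 - (16462 + (-14 + 123)/(123 + 25))*(10955 - 6165) = -38568 - (16462 + 109/148)*4790 = -38568 - 2436485*4790/148 = -38568 - 1*5835381575/74 = -38568 - 5835381575/74 = -5838235607/74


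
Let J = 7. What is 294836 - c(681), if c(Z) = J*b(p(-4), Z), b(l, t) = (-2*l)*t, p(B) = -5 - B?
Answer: 285302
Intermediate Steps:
b(l, t) = -2*l*t
c(Z) = 14*Z (c(Z) = 7*(-2*(-5 - 1*(-4))*Z) = 7*(-2*(-5 + 4)*Z) = 7*(-2*(-1)*Z) = 7*(2*Z) = 14*Z)
294836 - c(681) = 294836 - 14*681 = 294836 - 1*9534 = 294836 - 9534 = 285302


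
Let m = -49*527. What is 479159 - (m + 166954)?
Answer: 338028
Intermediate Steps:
m = -25823
479159 - (m + 166954) = 479159 - (-25823 + 166954) = 479159 - 1*141131 = 479159 - 141131 = 338028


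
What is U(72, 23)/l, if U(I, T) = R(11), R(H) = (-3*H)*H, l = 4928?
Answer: -33/448 ≈ -0.073661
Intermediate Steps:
R(H) = -3*H²
U(I, T) = -363 (U(I, T) = -3*11² = -3*121 = -363)
U(72, 23)/l = -363/4928 = -363*1/4928 = -33/448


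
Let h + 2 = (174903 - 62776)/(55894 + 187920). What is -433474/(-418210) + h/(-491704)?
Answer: 25983446178376877/25068410536204880 ≈ 1.0365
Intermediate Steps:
h = -375501/243814 (h = -2 + (174903 - 62776)/(55894 + 187920) = -2 + 112127/243814 = -375501/243814 ≈ -1.5401)
-433474/(-418210) + h/(-491704) = -433474/(-418210) - 375501/243814/(-491704) = -433474*(-1/418210) - 375501/243814*(-1/491704) = 216737/209105 + 375501/119884319056 = 25983446178376877/25068410536204880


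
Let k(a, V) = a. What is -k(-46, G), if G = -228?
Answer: 46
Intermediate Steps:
-k(-46, G) = -1*(-46) = 46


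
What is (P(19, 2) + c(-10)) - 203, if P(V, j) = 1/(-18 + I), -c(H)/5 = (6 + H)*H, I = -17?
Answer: -14106/35 ≈ -403.03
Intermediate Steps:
c(H) = -5*H*(6 + H) (c(H) = -5*(6 + H)*H = -5*H*(6 + H))
P(V, j) = -1/35 (P(V, j) = 1/(-18 - 17) = 1/(-35) = -1/35)
(P(19, 2) + c(-10)) - 203 = (-1/35 - 5*(-10)*(6 - 10)) - 203 = (-1/35 - 5*(-10)*(-4)) - 203 = (-1/35 - 200) - 203 = -7001/35 - 203 = -14106/35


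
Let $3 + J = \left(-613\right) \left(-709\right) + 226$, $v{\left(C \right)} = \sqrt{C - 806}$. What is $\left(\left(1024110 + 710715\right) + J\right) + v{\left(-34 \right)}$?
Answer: $2169665 + 2 i \sqrt{210} \approx 2.1697 \cdot 10^{6} + 28.983 i$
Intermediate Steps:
$v{\left(C \right)} = \sqrt{-806 + C}$
$J = 434840$ ($J = -3 + \left(\left(-613\right) \left(-709\right) + 226\right) = -3 + \left(434617 + 226\right) = -3 + 434843 = 434840$)
$\left(\left(1024110 + 710715\right) + J\right) + v{\left(-34 \right)} = \left(\left(1024110 + 710715\right) + 434840\right) + \sqrt{-806 - 34} = \left(1734825 + 434840\right) + \sqrt{-840} = 2169665 + 2 i \sqrt{210}$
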